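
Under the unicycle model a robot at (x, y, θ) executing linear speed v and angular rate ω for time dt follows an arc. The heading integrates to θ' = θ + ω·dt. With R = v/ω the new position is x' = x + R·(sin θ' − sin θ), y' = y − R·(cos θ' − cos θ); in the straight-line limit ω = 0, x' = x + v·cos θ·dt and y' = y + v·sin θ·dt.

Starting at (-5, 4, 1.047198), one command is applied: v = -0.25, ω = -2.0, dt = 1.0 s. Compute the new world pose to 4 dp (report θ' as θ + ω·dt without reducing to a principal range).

(-5.2101, 3.9901, -0.9528)

θ' = 1.0472 + -2.0·1.0 = -0.9528
R = v/ω = -0.25/-2.0 = 0.1250
x' = -5 + 0.1250·(sin -0.9528 − sin 1.0472) = -5.2101
y' = 4 − 0.1250·(cos -0.9528 − cos 1.0472) = 3.9901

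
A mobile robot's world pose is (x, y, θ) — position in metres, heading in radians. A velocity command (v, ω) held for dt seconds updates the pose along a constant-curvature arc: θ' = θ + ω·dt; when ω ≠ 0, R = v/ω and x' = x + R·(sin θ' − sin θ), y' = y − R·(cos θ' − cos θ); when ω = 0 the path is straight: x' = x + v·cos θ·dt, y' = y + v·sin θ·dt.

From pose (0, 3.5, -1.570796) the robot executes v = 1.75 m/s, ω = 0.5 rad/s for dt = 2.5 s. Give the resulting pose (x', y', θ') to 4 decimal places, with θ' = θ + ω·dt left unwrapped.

θ' = -1.5708 + 0.5·2.5 = -0.3208
R = v/ω = 1.75/0.5 = 3.5000
x' = 0 + 3.5000·(sin -0.3208 − sin -1.5708) = 2.3964
y' = 3.5 − 3.5000·(cos -0.3208 − cos -1.5708) = 0.1786

(2.3964, 0.1786, -0.3208)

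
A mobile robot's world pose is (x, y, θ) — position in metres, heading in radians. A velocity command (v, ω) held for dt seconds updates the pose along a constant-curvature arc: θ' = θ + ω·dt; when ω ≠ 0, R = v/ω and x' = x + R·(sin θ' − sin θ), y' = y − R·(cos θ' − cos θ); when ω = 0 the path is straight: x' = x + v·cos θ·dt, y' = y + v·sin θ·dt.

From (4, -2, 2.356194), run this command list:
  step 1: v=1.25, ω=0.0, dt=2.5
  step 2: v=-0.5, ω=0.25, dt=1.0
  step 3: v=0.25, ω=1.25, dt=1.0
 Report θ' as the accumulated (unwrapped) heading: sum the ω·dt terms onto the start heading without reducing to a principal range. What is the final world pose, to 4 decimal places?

step 1: θ'=2.3562 (straight) → pose (1.7903, 0.2097, 2.3562)
step 2: θ'=2.6062 (R=-2.0000) → pose (2.1841, -0.0962, 2.6062)
step 3: θ'=3.8562 (R=0.2000) → pose (1.9510, -0.1172, 3.8562)

(1.9510, -0.1172, 3.8562)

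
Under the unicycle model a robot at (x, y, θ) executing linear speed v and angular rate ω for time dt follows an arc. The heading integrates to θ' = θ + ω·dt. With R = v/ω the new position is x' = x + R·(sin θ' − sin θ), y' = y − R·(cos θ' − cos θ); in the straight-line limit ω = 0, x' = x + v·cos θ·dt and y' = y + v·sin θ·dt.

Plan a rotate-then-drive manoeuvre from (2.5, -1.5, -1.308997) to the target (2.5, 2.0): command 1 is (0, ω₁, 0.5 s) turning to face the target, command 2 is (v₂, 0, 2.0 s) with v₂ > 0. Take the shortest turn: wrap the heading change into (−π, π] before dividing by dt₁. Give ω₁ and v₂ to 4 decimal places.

heading to target = atan2(2−-1.5, 2.5−2.5) = 1.5708
Δθ = wrap(1.5708 − -1.3090) = 2.8798; ω₁ = Δθ/dt₁ = 5.7596
distance = √((2.5−2.5)² + (2−-1.5)²) = 3.5000; v₂ = distance/dt₂ = 1.7500

ω₁ = 5.7596, v₂ = 1.7500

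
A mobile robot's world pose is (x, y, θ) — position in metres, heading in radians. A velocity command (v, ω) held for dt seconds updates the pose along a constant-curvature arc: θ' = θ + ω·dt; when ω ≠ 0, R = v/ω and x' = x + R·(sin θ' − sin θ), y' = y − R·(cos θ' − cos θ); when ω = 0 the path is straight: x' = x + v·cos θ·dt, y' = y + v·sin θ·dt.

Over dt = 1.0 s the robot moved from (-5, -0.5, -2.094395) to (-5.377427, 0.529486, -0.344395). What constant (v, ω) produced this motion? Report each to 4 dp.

Δθ = -0.344395 − -2.094395 = 1.750000
ω = Δθ/dt = 1.750000/1.0 = 1.7500
R = −Δy/(cos θ' − cos θ) = -0.7143
v = R·ω = -0.7143·1.7500 = -1.2500

v = -1.2500, ω = 1.7500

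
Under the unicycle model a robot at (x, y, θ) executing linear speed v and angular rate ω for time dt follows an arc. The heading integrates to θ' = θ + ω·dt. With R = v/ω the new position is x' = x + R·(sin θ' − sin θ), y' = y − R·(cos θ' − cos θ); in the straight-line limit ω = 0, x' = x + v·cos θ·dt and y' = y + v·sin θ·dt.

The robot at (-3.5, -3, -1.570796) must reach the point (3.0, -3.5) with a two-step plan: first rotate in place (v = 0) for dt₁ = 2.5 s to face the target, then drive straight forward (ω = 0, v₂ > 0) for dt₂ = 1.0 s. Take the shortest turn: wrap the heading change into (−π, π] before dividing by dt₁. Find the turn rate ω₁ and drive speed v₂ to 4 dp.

ω₁ = 0.5976, v₂ = 6.5192

heading to target = atan2(-3.5−-3, 3−-3.5) = -0.0768
Δθ = wrap(-0.0768 − -1.5708) = 1.4940; ω₁ = Δθ/dt₁ = 0.5976
distance = √((3−-3.5)² + (-3.5−-3)²) = 6.5192; v₂ = distance/dt₂ = 6.5192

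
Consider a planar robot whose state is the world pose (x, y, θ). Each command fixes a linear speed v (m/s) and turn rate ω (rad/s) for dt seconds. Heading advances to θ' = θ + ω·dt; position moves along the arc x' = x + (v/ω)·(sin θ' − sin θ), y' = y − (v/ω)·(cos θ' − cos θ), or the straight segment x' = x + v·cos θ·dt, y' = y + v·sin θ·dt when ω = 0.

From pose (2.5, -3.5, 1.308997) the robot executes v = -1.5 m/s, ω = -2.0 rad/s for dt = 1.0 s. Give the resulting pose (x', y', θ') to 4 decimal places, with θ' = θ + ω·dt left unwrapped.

θ' = 1.3090 + -2.0·1.0 = -0.6910
R = v/ω = -1.5/-2.0 = 0.7500
x' = 2.5 + 0.7500·(sin -0.6910 − sin 1.3090) = 1.2976
y' = -3.5 − 0.7500·(cos -0.6910 − cos 1.3090) = -3.8838

(1.2976, -3.8838, -0.6910)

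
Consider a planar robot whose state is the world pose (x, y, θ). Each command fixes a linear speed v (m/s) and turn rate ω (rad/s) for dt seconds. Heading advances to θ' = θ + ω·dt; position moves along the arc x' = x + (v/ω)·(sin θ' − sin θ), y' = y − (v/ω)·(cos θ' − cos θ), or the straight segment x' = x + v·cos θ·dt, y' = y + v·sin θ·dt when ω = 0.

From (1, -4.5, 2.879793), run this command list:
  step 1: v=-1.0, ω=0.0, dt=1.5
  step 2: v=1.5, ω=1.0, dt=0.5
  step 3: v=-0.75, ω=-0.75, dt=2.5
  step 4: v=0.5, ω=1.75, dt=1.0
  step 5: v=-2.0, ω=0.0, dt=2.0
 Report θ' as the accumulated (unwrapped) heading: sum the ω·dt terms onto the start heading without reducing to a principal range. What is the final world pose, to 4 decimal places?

step 1: θ'=2.8798 (straight) → pose (2.4489, -4.8882, 2.8798)
step 2: θ'=3.3798 (R=1.5000) → pose (1.7067, -4.8795, 3.3798)
step 3: θ'=1.5048 (R=1.0000) → pose (2.9405, -5.9172, 1.5048)
step 4: θ'=3.2548 (R=0.2857) → pose (2.6231, -5.6145, 3.2548)
step 5: θ'=3.2548 (straight) → pose (6.5975, -5.1626, 3.2548)

(6.5975, -5.1626, 3.2548)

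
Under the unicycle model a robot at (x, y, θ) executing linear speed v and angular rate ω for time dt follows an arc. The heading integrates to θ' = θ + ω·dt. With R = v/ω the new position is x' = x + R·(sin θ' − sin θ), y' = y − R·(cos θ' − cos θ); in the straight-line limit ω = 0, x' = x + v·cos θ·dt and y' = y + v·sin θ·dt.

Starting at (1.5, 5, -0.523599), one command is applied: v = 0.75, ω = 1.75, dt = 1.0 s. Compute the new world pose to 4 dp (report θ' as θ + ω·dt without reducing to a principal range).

θ' = -0.5236 + 1.75·1.0 = 1.2264
R = v/ω = 0.75/1.75 = 0.4286
x' = 1.5 + 0.4286·(sin 1.2264 − sin -0.5236) = 2.1177
y' = 5 − 0.4286·(cos 1.2264 − cos -0.5236) = 5.2265

(2.1177, 5.2265, 1.2264)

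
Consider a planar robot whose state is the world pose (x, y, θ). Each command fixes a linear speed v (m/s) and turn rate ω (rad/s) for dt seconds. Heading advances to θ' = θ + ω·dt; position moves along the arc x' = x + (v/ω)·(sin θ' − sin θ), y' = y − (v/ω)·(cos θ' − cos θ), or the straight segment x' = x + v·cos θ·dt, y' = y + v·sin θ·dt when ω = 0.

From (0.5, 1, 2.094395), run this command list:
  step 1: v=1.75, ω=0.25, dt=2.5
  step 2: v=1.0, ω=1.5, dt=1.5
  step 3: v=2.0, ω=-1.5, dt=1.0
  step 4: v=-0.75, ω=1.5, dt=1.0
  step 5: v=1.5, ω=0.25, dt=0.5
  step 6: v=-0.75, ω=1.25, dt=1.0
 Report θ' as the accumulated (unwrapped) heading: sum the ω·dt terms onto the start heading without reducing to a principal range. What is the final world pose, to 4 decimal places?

step 1: θ'=2.7194 (R=7.0000) → pose (-2.6938, 3.8853, 2.7194)
step 2: θ'=4.9694 (R=0.6667) → pose (-3.6118, 3.1078, 4.9694)
step 3: θ'=3.4694 (R=-1.3333) → pose (-4.4720, 1.5065, 3.4694)
step 4: θ'=4.9694 (R=-0.5000) → pose (-4.1494, 2.1070, 4.9694)
step 5: θ'=5.0944 (R=6.0000) → pose (-3.9140, 1.3954, 5.0944)
step 6: θ'=6.3444 (R=-0.6000) → pose (-4.5075, 1.7706, 6.3444)

(-4.5075, 1.7706, 6.3444)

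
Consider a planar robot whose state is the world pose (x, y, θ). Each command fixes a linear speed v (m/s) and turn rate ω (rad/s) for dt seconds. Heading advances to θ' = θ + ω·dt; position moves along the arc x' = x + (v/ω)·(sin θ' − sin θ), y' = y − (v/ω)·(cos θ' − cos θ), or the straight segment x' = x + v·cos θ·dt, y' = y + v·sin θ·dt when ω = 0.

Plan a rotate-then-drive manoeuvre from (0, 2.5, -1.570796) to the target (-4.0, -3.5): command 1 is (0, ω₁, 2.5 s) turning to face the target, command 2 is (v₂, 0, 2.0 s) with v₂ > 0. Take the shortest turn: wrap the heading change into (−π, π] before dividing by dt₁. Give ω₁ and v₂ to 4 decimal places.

ω₁ = -0.2352, v₂ = 3.6056

heading to target = atan2(-3.5−2.5, -4−0) = -2.1588
Δθ = wrap(-2.1588 − -1.5708) = -0.5880; ω₁ = Δθ/dt₁ = -0.2352
distance = √((-4−0)² + (-3.5−2.5)²) = 7.2111; v₂ = distance/dt₂ = 3.6056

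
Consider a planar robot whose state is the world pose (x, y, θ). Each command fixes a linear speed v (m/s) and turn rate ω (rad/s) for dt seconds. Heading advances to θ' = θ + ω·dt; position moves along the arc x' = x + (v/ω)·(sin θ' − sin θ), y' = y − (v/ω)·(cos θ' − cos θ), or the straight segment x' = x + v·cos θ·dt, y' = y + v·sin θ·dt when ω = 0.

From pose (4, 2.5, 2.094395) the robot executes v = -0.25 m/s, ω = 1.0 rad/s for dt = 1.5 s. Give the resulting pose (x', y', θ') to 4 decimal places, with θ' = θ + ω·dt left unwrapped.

θ' = 2.0944 + 1.0·1.5 = 3.5944
R = v/ω = -0.25/1.0 = -0.2500
x' = 4 + -0.2500·(sin 3.5944 − sin 2.0944) = 4.3259
y' = 2.5 − -0.2500·(cos 3.5944 − cos 2.0944) = 2.4002

(4.3259, 2.4002, 3.5944)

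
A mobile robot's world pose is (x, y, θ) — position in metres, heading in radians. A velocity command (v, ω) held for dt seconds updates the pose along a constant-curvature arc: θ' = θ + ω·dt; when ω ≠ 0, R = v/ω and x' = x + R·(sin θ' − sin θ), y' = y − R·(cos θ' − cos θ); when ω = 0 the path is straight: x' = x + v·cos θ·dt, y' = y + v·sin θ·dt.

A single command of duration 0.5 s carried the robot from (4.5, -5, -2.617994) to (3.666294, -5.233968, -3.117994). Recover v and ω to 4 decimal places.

v = 1.7500, ω = -1.0000

Δθ = -3.117994 − -2.617994 = -0.500000
ω = Δθ/dt = -0.500000/0.5 = -1.0000
R = Δx/(sin θ' − sin θ) = -1.7500
v = R·ω = -1.7500·-1.0000 = 1.7500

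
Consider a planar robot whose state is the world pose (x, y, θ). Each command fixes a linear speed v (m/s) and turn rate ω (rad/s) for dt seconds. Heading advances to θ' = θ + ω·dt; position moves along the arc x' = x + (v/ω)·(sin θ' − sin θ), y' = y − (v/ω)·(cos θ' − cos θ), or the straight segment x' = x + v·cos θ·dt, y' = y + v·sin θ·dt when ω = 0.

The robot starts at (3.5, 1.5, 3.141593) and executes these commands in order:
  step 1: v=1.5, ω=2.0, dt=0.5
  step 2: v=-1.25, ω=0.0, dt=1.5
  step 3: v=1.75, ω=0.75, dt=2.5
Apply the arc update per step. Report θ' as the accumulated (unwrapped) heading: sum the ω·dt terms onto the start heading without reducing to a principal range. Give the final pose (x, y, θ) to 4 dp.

step 1: θ'=4.1416 (R=0.7500) → pose (2.8689, 1.1552, 4.1416)
step 2: θ'=4.1416 (straight) → pose (3.8820, 2.7330, 4.1416)
step 3: θ'=6.0166 (R=2.3333) → pose (5.2307, -0.7786, 6.0166)

(5.2307, -0.7786, 6.0166)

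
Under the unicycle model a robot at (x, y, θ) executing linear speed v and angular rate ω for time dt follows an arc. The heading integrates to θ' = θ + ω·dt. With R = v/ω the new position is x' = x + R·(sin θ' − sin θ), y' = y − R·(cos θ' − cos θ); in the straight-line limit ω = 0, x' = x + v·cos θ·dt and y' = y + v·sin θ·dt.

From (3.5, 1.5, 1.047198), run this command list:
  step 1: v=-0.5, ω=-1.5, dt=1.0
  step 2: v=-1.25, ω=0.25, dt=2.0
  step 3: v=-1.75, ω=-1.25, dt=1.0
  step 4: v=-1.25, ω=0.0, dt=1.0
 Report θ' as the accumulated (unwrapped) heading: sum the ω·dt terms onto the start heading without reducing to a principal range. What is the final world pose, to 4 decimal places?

(-1.1798, 3.9263, -1.2028)

step 1: θ'=-0.4528 (R=0.3333) → pose (3.0655, 1.3669, -0.4528)
step 2: θ'=0.0472 (R=-5.0000) → pose (0.6422, 1.8652, 0.0472)
step 3: θ'=-1.2028 (R=1.4000) → pose (-0.7302, 2.7600, -1.2028)
step 4: θ'=-1.2028 (straight) → pose (-1.1798, 3.9263, -1.2028)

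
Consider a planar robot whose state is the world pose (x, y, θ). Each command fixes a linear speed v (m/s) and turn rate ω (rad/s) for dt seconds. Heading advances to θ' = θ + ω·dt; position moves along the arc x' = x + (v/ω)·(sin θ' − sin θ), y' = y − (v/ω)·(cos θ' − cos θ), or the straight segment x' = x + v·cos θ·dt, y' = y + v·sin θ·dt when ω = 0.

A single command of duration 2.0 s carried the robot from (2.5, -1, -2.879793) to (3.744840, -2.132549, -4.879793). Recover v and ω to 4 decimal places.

v = -1.0000, ω = -1.0000

Δθ = -4.879793 − -2.879793 = -2.000000
ω = Δθ/dt = -2.000000/2.0 = -1.0000
R = Δx/(sin θ' − sin θ) = 1.0000
v = R·ω = 1.0000·-1.0000 = -1.0000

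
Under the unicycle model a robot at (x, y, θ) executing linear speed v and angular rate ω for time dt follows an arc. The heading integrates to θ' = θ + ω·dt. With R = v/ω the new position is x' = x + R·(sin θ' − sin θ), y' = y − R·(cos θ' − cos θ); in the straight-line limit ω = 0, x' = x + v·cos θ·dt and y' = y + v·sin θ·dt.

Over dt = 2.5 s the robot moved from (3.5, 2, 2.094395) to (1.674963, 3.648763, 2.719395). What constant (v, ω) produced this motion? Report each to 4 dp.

Δθ = 2.719395 − 2.094395 = 0.625000
ω = Δθ/dt = 0.625000/2.5 = 0.2500
R = Δx/(sin θ' − sin θ) = 4.0000
v = R·ω = 4.0000·0.2500 = 1.0000

v = 1.0000, ω = 0.2500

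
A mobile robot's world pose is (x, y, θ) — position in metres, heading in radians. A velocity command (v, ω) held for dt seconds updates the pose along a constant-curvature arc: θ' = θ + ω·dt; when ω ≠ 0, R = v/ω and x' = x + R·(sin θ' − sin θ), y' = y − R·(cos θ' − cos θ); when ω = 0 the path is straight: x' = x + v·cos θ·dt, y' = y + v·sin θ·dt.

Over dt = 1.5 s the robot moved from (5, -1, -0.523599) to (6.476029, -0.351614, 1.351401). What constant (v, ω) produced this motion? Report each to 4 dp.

v = 1.2500, ω = 1.2500

Δθ = 1.351401 − -0.523599 = 1.875000
ω = Δθ/dt = 1.875000/1.5 = 1.2500
R = Δx/(sin θ' − sin θ) = 1.0000
v = R·ω = 1.0000·1.2500 = 1.2500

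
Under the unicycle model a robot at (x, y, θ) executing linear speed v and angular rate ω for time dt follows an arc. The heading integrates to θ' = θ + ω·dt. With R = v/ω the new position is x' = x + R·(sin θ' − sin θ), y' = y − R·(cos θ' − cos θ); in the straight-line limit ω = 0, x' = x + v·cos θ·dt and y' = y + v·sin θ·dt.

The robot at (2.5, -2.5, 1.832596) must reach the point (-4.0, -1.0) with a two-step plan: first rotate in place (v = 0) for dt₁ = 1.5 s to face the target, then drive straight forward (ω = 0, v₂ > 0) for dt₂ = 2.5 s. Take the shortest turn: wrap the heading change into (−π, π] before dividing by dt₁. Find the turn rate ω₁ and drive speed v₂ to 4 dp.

heading to target = atan2(-1−-2.5, -4−2.5) = 2.9148
Δθ = wrap(2.9148 − 1.8326) = 1.0822; ω₁ = Δθ/dt₁ = 0.7215
distance = √((-4−2.5)² + (-1−-2.5)²) = 6.6708; v₂ = distance/dt₂ = 2.6683

ω₁ = 0.7215, v₂ = 2.6683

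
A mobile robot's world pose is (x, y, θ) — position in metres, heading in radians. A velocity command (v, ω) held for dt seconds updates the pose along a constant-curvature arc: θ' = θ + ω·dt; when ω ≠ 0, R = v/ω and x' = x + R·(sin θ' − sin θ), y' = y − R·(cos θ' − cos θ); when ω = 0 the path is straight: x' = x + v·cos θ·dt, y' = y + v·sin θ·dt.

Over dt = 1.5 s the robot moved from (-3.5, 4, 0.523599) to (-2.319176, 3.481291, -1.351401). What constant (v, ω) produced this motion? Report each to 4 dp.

v = 1.0000, ω = -1.2500

Δθ = -1.351401 − 0.523599 = -1.875000
ω = Δθ/dt = -1.875000/1.5 = -1.2500
R = Δx/(sin θ' − sin θ) = -0.8000
v = R·ω = -0.8000·-1.2500 = 1.0000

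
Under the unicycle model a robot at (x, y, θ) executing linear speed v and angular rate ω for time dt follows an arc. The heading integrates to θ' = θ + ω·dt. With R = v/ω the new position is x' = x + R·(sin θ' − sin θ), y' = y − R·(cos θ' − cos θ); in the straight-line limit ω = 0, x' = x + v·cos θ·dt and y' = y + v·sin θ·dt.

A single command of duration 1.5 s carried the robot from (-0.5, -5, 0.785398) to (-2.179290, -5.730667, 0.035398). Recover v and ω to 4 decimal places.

Δθ = 0.035398 − 0.785398 = -0.750000
ω = Δθ/dt = -0.750000/1.5 = -0.5000
R = Δx/(sin θ' − sin θ) = 2.5000
v = R·ω = 2.5000·-0.5000 = -1.2500

v = -1.2500, ω = -0.5000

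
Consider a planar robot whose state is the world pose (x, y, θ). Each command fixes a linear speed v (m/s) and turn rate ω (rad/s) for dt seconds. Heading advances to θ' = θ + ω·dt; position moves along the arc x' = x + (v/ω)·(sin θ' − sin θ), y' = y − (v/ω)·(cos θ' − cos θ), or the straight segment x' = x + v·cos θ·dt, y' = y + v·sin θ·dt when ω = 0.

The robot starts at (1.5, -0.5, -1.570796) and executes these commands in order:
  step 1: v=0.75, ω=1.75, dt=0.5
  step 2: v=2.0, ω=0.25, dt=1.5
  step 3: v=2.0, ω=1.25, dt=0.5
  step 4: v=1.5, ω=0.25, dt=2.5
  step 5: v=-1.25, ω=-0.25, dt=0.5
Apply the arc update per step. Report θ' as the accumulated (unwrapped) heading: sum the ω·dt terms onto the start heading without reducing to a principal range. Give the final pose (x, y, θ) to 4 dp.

(7.8484, -0.6310, 0.8042)

step 1: θ'=-0.6958 (R=0.4286) → pose (1.6539, -0.8289, -0.6958)
step 2: θ'=-0.3208 (R=8.0000) → pose (4.2593, -2.2805, -0.3208)
step 3: θ'=0.3042 (R=1.6000) → pose (5.2430, -2.2886, 0.3042)
step 4: θ'=0.9292 (R=6.0000) → pose (8.2527, -0.1550, 0.9292)
step 5: θ'=0.8042 (R=5.0000) → pose (7.8484, -0.6310, 0.8042)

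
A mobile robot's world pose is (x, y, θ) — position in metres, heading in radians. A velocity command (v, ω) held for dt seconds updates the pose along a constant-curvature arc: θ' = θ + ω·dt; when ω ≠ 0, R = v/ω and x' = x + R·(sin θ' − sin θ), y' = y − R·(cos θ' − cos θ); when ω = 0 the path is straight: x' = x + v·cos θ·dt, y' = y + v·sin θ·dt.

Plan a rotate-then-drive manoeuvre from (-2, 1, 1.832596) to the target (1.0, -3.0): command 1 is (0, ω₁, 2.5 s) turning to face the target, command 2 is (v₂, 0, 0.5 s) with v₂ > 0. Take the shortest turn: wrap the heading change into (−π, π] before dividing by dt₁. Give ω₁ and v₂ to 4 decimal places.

ω₁ = -1.1040, v₂ = 10.0000

heading to target = atan2(-3−1, 1−-2) = -0.9273
Δθ = wrap(-0.9273 − 1.8326) = -2.7599; ω₁ = Δθ/dt₁ = -1.1040
distance = √((1−-2)² + (-3−1)²) = 5.0000; v₂ = distance/dt₂ = 10.0000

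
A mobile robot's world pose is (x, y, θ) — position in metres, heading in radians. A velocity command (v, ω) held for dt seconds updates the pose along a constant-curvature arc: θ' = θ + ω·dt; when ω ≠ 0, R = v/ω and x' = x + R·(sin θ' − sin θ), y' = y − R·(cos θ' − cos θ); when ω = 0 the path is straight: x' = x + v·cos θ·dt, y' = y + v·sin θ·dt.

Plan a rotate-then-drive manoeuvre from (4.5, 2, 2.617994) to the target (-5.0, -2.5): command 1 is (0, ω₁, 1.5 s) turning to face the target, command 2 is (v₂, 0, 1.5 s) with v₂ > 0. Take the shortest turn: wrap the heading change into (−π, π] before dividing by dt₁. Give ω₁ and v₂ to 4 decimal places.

heading to target = atan2(-2.5−2, -5−4.5) = -2.6992
Δθ = wrap(-2.6992 − 2.6180) = 0.9660; ω₁ = Δθ/dt₁ = 0.6440
distance = √((-5−4.5)² + (-2.5−2)²) = 10.5119; v₂ = distance/dt₂ = 7.0079

ω₁ = 0.6440, v₂ = 7.0079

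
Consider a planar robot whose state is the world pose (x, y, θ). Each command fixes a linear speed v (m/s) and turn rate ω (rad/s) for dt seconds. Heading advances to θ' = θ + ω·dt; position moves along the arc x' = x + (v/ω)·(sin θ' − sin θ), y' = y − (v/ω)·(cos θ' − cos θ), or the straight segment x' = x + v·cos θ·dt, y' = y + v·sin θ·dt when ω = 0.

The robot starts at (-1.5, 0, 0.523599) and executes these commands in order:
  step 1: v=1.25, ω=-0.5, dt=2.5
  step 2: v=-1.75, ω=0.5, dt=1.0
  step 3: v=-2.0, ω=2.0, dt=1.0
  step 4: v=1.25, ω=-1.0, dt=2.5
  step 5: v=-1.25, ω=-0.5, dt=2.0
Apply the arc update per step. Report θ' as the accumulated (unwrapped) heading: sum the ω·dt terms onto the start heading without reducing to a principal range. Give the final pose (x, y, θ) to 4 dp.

step 1: θ'=-0.7264 (R=-2.5000) → pose (1.4105, -0.2961, -0.7264)
step 2: θ'=-0.2264 (R=-3.5000) → pose (-0.1285, 0.4980, -0.2264)
step 3: θ'=1.7736 (R=-1.0000) → pose (-1.3325, -0.6778, 1.7736)
step 4: θ'=-0.7264 (R=-1.2500) → pose (0.7221, 0.5084, -0.7264)
step 5: θ'=-1.7264 (R=2.5000) → pose (-0.0872, 2.7648, -1.7264)

(-0.0872, 2.7648, -1.7264)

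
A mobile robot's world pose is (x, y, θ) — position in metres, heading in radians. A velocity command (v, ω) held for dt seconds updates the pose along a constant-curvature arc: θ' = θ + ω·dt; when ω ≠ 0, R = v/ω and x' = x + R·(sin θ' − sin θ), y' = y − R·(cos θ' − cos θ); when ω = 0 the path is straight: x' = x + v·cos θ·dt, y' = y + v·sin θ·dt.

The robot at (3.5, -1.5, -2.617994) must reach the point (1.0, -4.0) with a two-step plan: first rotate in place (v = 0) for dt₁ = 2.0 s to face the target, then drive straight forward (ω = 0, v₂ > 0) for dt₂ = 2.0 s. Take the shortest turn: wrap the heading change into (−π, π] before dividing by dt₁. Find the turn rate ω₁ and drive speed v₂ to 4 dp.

ω₁ = 0.1309, v₂ = 1.7678

heading to target = atan2(-4−-1.5, 1−3.5) = -2.3562
Δθ = wrap(-2.3562 − -2.6180) = 0.2618; ω₁ = Δθ/dt₁ = 0.1309
distance = √((1−3.5)² + (-4−-1.5)²) = 3.5355; v₂ = distance/dt₂ = 1.7678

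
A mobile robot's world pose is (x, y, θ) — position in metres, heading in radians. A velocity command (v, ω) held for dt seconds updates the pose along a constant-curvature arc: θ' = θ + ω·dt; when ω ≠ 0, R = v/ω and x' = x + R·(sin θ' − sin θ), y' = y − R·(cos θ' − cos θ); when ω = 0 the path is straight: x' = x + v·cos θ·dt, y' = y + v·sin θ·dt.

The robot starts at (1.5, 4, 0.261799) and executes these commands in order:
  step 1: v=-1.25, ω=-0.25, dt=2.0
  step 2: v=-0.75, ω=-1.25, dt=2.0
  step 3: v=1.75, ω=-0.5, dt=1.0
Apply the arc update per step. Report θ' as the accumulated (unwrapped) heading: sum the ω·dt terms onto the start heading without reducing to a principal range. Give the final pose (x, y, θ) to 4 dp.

(-2.7793, 4.8411, -3.2382)

step 1: θ'=-0.2382 (R=5.0000) → pose (-0.9739, 3.9708, -0.2382)
step 2: θ'=-2.7382 (R=0.6000) → pose (-1.0678, 5.1057, -2.7382)
step 3: θ'=-3.2382 (R=-3.5000) → pose (-2.7793, 4.8411, -3.2382)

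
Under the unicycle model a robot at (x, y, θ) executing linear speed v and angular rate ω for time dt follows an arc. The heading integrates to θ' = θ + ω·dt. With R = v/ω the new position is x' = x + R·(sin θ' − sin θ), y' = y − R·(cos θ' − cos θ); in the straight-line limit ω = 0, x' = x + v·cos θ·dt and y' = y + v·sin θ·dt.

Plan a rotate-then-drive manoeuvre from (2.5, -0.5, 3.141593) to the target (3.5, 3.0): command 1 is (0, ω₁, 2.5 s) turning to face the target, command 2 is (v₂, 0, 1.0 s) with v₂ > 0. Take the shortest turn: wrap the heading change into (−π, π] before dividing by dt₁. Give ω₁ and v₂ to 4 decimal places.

ω₁ = -0.7396, v₂ = 3.6401

heading to target = atan2(3−-0.5, 3.5−2.5) = 1.2925
Δθ = wrap(1.2925 − 3.1416) = -1.8491; ω₁ = Δθ/dt₁ = -0.7396
distance = √((3.5−2.5)² + (3−-0.5)²) = 3.6401; v₂ = distance/dt₂ = 3.6401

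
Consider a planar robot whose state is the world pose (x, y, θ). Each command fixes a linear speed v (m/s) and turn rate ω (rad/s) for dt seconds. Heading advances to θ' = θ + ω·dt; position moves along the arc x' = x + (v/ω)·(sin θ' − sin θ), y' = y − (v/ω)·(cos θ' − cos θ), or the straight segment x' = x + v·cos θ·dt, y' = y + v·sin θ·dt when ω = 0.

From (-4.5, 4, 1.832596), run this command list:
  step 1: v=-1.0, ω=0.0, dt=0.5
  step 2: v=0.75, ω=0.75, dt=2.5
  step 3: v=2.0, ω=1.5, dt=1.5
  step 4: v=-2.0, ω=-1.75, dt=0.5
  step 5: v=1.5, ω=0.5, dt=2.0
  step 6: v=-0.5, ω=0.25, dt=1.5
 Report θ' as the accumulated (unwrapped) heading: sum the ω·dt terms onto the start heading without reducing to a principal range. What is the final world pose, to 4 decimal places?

step 1: θ'=1.8326 (straight) → pose (-4.3706, 3.5170, 1.8326)
step 2: θ'=3.7076 (R=1.0000) → pose (-5.8728, 4.1023, 3.7076)
step 3: θ'=5.9576 (R=1.3333) → pose (-5.5843, 1.7136, 5.9576)
step 4: θ'=5.0826 (R=1.1429) → pose (-6.2841, 2.3829, 5.0826)
step 5: θ'=6.0826 (R=3.0000) → pose (-4.0851, 0.5285, 6.0826)
step 6: θ'=6.4576 (R=-2.0000) → pose (-4.8307, 0.5382, 6.4576)

(-4.8307, 0.5382, 6.4576)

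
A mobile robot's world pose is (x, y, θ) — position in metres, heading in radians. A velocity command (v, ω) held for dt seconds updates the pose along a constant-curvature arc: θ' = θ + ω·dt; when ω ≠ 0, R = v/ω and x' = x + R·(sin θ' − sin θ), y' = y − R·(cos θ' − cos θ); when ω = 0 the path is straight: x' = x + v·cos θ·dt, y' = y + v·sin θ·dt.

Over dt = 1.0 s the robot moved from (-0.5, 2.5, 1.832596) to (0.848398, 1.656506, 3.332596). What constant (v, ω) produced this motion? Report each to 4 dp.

v = -1.7500, ω = 1.5000

Δθ = 3.332596 − 1.832596 = 1.500000
ω = Δθ/dt = 1.500000/1.0 = 1.5000
R = Δx/(sin θ' − sin θ) = -1.1667
v = R·ω = -1.1667·1.5000 = -1.7500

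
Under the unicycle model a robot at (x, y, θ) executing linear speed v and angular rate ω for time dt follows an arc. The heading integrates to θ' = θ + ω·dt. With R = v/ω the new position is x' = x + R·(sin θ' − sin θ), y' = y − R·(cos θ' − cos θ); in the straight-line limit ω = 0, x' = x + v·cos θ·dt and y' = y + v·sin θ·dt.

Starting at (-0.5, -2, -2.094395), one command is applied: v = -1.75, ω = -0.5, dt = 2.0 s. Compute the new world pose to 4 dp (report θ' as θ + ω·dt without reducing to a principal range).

θ' = -2.0944 + -0.5·2.0 = -3.0944
R = v/ω = -1.75/-0.5 = 3.5000
x' = -0.5 + 3.5000·(sin -3.0944 − sin -2.0944) = 2.3660
y' = -2 − 3.5000·(cos -3.0944 − cos -2.0944) = -0.2539

(2.3660, -0.2539, -3.0944)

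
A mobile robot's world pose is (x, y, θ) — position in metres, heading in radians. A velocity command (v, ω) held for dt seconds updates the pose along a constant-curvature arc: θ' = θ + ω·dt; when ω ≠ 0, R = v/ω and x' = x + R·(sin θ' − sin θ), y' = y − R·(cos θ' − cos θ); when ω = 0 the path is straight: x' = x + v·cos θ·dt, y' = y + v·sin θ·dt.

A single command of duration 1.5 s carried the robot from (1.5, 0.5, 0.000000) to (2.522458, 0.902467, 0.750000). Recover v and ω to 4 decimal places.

Δθ = 0.750000 − 0.000000 = 0.750000
ω = Δθ/dt = 0.750000/1.5 = 0.5000
R = Δx/(sin θ' − sin θ) = 1.5000
v = R·ω = 1.5000·0.5000 = 0.7500

v = 0.7500, ω = 0.5000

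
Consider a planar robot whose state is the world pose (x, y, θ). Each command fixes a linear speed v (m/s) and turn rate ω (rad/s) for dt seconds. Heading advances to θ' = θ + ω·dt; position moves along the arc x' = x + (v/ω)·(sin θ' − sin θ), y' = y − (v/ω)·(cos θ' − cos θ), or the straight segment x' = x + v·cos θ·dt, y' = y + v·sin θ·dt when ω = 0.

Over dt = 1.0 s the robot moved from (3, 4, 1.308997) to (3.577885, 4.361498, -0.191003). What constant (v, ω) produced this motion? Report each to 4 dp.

v = 0.7500, ω = -1.5000

Δθ = -0.191003 − 1.308997 = -1.500000
ω = Δθ/dt = -1.500000/1.0 = -1.5000
R = Δx/(sin θ' − sin θ) = -0.5000
v = R·ω = -0.5000·-1.5000 = 0.7500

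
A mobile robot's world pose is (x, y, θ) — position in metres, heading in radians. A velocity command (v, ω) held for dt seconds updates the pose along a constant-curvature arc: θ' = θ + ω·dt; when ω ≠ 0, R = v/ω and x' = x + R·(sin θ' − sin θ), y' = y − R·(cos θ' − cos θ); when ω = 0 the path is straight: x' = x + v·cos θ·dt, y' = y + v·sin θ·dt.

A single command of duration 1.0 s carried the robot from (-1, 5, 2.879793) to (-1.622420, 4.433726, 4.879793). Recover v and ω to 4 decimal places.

v = 1.0000, ω = 2.0000

Δθ = 4.879793 − 2.879793 = 2.000000
ω = Δθ/dt = 2.000000/1.0 = 2.0000
R = Δx/(sin θ' − sin θ) = 0.5000
v = R·ω = 0.5000·2.0000 = 1.0000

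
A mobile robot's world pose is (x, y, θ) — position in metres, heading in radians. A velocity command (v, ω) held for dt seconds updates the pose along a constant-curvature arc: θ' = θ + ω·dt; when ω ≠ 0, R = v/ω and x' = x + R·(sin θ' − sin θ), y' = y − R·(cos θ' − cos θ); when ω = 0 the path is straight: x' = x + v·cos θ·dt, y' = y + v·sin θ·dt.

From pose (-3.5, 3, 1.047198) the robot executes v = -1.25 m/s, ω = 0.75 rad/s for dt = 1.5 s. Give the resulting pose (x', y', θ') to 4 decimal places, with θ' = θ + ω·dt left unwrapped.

θ' = 1.0472 + 0.75·1.5 = 2.1722
R = v/ω = -1.25/0.75 = -1.6667
x' = -3.5 + -1.6667·(sin 2.1722 − sin 1.0472) = -3.4309
y' = 3 − -1.6667·(cos 2.1722 − cos 1.0472) = 1.2237

(-3.4309, 1.2237, 2.1722)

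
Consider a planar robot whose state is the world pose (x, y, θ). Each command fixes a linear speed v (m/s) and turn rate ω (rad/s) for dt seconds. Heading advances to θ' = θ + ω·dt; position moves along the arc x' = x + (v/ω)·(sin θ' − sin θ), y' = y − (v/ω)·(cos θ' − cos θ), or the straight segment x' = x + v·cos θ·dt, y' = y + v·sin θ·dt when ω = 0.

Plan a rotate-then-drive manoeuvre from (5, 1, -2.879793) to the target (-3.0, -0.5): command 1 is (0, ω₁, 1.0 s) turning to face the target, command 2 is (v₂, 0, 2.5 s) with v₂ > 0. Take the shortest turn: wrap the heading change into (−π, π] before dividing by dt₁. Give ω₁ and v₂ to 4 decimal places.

heading to target = atan2(-0.5−1, -3−5) = -2.9562
Δθ = wrap(-2.9562 − -2.8798) = -0.0765; ω₁ = Δθ/dt₁ = -0.0765
distance = √((-3−5)² + (-0.5−1)²) = 8.1394; v₂ = distance/dt₂ = 3.2558

ω₁ = -0.0765, v₂ = 3.2558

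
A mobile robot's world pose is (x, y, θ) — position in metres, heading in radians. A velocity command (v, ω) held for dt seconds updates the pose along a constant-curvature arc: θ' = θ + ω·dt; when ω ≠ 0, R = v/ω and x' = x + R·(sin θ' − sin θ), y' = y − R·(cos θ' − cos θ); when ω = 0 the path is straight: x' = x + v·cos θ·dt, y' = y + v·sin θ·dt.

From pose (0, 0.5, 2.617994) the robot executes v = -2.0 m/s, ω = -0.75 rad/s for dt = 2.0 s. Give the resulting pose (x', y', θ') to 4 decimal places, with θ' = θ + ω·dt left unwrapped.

(1.0646, -2.9760, 1.1180)

θ' = 2.6180 + -0.75·2.0 = 1.1180
R = v/ω = -2.0/-0.75 = 2.6667
x' = 0 + 2.6667·(sin 1.1180 − sin 2.6180) = 1.0646
y' = 0.5 − 2.6667·(cos 1.1180 − cos 2.6180) = -2.9760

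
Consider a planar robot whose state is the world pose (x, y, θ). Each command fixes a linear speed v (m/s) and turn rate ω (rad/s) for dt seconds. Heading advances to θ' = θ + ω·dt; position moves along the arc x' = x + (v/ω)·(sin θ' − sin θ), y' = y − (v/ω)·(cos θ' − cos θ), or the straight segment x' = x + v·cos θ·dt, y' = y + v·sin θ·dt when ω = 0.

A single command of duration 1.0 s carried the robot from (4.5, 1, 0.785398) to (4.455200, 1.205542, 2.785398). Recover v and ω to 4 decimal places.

Δθ = 2.785398 − 0.785398 = 2.000000
ω = Δθ/dt = 2.000000/1.0 = 2.0000
R = −Δy/(cos θ' − cos θ) = 0.1250
v = R·ω = 0.1250·2.0000 = 0.2500

v = 0.2500, ω = 2.0000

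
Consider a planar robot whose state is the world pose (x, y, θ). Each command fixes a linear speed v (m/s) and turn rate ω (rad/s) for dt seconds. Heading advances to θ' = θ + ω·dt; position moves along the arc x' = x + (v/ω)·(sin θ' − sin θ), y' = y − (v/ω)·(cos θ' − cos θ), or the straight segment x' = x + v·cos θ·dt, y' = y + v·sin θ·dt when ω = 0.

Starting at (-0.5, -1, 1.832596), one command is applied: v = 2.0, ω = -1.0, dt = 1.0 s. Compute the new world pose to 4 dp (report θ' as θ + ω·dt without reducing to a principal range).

θ' = 1.8326 + -1.0·1.0 = 0.8326
R = v/ω = 2.0/-1.0 = -2.0000
x' = -0.5 + -2.0000·(sin 0.8326 − sin 1.8326) = -0.0475
y' = -1 − -2.0000·(cos 0.8326 − cos 1.8326) = 0.8636

(-0.0475, 0.8636, 0.8326)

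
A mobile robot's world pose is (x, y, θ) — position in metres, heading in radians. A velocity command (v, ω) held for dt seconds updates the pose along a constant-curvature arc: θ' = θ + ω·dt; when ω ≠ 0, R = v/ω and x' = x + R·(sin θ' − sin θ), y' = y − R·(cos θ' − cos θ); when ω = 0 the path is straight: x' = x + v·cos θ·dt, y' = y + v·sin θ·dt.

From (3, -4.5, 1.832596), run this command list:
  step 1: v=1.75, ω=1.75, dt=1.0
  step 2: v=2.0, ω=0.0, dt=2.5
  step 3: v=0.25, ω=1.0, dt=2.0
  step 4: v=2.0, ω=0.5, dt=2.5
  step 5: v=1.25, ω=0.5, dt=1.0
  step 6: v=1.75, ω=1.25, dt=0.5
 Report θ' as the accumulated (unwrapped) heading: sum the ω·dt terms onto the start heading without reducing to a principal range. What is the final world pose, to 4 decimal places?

step 1: θ'=3.5826 (R=1.0000) → pose (1.6072, -3.8545, 3.5826)
step 2: θ'=3.5826 (straight) → pose (-2.9144, -5.9887, 3.5826)
step 3: θ'=5.5826 (R=0.2500) → pose (-2.9688, -6.4059, 5.5826)
step 4: θ'=6.8326 (R=4.0000) → pose (1.6986, -6.7594, 6.8326)
step 5: θ'=7.3326 (R=2.5000) → pose (2.5609, -5.8725, 7.3326)
step 6: θ'=7.9576 (R=1.4000) → pose (2.7394, -5.0304, 7.9576)

(2.7394, -5.0304, 7.9576)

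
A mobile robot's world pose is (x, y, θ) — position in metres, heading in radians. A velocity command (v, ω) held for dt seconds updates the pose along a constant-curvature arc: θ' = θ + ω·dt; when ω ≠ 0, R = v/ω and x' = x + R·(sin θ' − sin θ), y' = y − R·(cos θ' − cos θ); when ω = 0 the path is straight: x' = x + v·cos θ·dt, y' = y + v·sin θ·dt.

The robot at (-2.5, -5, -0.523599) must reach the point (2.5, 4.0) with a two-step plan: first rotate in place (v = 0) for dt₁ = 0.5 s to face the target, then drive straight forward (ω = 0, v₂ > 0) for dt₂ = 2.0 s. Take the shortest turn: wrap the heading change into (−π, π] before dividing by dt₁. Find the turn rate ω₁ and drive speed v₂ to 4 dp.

ω₁ = 3.1746, v₂ = 5.1478

heading to target = atan2(4−-5, 2.5−-2.5) = 1.0637
Δθ = wrap(1.0637 − -0.5236) = 1.5873; ω₁ = Δθ/dt₁ = 3.1746
distance = √((2.5−-2.5)² + (4−-5)²) = 10.2956; v₂ = distance/dt₂ = 5.1478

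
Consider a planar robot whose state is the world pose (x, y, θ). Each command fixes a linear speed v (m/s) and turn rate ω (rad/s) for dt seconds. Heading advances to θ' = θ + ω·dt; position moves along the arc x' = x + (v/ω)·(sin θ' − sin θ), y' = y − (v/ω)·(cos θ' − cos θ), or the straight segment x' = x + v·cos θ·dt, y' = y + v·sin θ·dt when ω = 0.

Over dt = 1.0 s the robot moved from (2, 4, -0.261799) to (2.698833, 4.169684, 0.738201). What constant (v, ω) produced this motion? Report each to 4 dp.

Δθ = 0.738201 − -0.261799 = 1.000000
ω = Δθ/dt = 1.000000/1.0 = 1.0000
R = Δx/(sin θ' − sin θ) = 0.7500
v = R·ω = 0.7500·1.0000 = 0.7500

v = 0.7500, ω = 1.0000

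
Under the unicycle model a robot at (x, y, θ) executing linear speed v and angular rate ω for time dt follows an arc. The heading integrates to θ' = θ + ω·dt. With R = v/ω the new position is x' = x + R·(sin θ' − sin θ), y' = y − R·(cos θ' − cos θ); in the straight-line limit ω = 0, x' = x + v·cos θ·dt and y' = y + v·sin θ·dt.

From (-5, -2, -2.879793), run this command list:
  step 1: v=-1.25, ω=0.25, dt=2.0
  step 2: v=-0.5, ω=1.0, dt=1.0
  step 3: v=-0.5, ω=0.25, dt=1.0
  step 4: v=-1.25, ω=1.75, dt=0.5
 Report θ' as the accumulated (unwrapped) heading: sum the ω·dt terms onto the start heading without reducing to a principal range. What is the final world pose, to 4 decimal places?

step 1: θ'=-2.3798 (R=-5.0000) → pose (-2.8430, -0.7883, -2.3798)
step 2: θ'=-1.3798 (R=-0.5000) → pose (-2.6972, -0.3316, -1.3798)
step 3: θ'=-1.1298 (R=-2.0000) → pose (-2.8522, 0.1424, -1.1298)
step 4: θ'=-0.2548 (R=-0.7143) → pose (-3.3181, 0.5287, -0.2548)

(-3.3181, 0.5287, -0.2548)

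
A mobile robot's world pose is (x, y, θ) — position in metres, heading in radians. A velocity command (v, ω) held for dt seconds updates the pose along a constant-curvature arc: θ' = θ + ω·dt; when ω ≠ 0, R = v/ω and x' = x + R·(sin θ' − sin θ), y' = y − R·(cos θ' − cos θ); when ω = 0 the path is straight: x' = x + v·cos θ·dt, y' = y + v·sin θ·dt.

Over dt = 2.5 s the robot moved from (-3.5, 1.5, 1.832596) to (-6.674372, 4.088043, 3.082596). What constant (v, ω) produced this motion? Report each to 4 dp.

v = 1.7500, ω = 0.5000

Δθ = 3.082596 − 1.832596 = 1.250000
ω = Δθ/dt = 1.250000/2.5 = 0.5000
R = Δx/(sin θ' − sin θ) = 3.5000
v = R·ω = 3.5000·0.5000 = 1.7500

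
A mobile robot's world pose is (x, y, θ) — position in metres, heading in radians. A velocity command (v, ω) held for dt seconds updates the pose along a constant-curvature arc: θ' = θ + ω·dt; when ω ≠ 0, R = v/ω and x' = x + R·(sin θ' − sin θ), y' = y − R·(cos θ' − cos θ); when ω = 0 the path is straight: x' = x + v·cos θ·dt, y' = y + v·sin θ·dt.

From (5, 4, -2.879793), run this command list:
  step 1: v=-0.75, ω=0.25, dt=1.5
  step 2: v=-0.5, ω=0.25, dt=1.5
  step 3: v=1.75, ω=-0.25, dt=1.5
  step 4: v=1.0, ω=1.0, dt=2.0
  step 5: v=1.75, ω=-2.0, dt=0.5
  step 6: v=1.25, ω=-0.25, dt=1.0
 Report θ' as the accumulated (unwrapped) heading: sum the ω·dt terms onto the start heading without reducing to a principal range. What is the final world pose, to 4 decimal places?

step 1: θ'=-2.5048 (R=-3.0000) → pose (6.0074, 4.4858, -2.5048)
step 2: θ'=-2.1298 (R=-2.0000) → pose (6.5137, 5.0331, -2.1298)
step 3: θ'=-2.5048 (R=-7.0000) → pose (4.7416, 3.1174, -2.5048)
step 4: θ'=-0.5048 (R=1.0000) → pose (4.8526, 1.4382, -0.5048)
step 5: θ'=-1.5048 (R=-0.8750) → pose (5.3025, 0.7300, -1.5048)
step 6: θ'=-1.7548 (R=-5.0000) → pose (5.2290, -0.5146, -1.7548)

(5.2290, -0.5146, -1.7548)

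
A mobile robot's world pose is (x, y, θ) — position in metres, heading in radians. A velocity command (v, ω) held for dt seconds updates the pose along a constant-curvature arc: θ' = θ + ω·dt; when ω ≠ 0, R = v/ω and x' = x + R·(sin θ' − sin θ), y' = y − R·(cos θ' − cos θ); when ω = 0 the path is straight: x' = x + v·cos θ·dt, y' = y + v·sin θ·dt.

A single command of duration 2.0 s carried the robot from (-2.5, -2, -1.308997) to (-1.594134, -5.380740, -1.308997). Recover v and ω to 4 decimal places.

v = 1.7500, ω = 0.0000

Δθ = -1.308997 − -1.308997 = 0.000000
ω = Δθ/dt = 0.000000/2.0 = 0.0000
ω = 0 → v = (Δx·cos θ + Δy·sin θ)/dt = 1.7500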